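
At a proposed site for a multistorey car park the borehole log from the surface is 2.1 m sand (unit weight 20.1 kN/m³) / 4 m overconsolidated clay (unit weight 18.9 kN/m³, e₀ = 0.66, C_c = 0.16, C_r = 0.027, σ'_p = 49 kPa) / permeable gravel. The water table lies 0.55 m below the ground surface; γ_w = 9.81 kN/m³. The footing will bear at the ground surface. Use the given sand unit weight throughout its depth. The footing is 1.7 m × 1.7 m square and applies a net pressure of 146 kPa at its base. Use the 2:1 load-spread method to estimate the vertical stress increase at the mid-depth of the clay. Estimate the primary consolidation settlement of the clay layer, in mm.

S_c ≈ 29.7 mm

Mid-depth of clay below the ground surface: z = 2.1 + 4/2 = 4.1 m.
Total vertical stress at mid-clay: σ_v = 20.1×2.1 + 18.9×2 = 80.01 kPa.
Pore pressure: u = 9.81×(4.1 − 0.55) = 34.825 kPa.
Initial effective stress: σ'_0 = σ_v − u = 80.01 − 34.825 = 45.185 kPa.
Stress increase at mid-clay by the 2:1 spreading method:
Δσ = qBL/((B+z)(L+z)) = 146×1.7×1.7/((1.7+4.1)(1.7+4.1)) = 12.543 kPa
Final effective stress: σ'_f = 45.185 + 12.543 = 57.728 kPa.
σ'_f = 57.728 > σ'_p = 49 kPa, so the stress path crosses the preconsolidation pressure — recompression up to σ'_p, then virgin compression beyond:
S_c = H/(1+e₀)·[C_r·log₁₀(σ'_p/σ'_0) + C_c·log₁₀(σ'_f/σ'_p)]
    = 4/1.66 × [0.027×log₁₀(49/45.185) + 0.16×log₁₀(57.728/49)]
    = 2.4096 × [0.00095045 + 0.01139] = 0.02974 m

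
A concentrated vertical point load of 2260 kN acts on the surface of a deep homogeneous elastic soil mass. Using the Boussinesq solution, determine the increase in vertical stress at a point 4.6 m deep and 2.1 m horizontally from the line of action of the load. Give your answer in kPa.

Δσ_z ≈ 31.8 kPa

Boussinesq vertical stress below a point load on an elastic half-space:
Δσ_z = 3P/(2πz²) · [1 + (r/z)²]^(−5/2)
r/z = 2.1/4.6 = 0.45652; [1+(r/z)²]^(−5/2) = 0.62296.
Δσ_z = 3×2260/(2π×4.6²) × 0.62296 = 50.996 × 0.62296 = 31.77 kPa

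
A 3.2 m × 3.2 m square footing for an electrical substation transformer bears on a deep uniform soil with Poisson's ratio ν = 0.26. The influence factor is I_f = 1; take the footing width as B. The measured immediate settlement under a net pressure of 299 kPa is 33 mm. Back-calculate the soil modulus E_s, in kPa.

E_s ≈ 27000 kPa

S_e = q·B·(1−ν²)/E_s · I_f  ⇒  E_s = q·B·(1−ν²)·I_f / S_e.
E_s = 299 × 3.2 × 0.9324 × 1 / 0.033 = 27030 kPa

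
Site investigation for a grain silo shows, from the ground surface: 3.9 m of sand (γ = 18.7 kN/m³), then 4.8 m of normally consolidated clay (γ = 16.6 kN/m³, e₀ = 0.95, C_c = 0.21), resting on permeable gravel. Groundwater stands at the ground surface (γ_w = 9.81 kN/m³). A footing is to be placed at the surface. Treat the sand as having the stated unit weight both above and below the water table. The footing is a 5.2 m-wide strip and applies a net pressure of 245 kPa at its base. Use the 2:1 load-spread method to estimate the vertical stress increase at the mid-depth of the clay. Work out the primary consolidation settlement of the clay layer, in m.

Mid-depth of clay below the ground surface: z = 3.9 + 4.8/2 = 6.3 m.
Total vertical stress at mid-clay: σ_v = 18.7×3.9 + 16.6×2.4 = 112.77 kPa.
Pore pressure: u = 9.81×(6.3 − 0) = 61.803 kPa.
Initial effective stress: σ'_0 = σ_v − u = 112.77 − 61.803 = 50.967 kPa.
Stress increase at mid-clay by the 2:1 spreading method:
Δσ = qB/(B+z) = 245×5.2/(5.2+6.3) = 110.78 kPa
Final effective stress: σ'_f = σ'_0 + Δσ = 50.967 + 110.78 = 161.75 kPa.
Normally consolidated clay, so the full stress increment lies on the virgin compression line:
S_c = C_c·H/(1+e₀)·log₁₀(σ'_f/σ'_0) = 0.21×4.8/(1+0.95)×log₁₀(161.75/50.967)
    = 0.51692 × 0.50156 = 0.2593 m

S_c ≈ 0.259 m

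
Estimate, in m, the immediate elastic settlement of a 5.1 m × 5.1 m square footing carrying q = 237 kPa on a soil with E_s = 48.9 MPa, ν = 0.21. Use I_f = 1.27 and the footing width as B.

Immediate (elastic) settlement: S_e = q·B·(1−ν²)/E_s · I_f.
E_s = 48.9 MPa = 48900 kPa.
S_e = 237 × 5.1 × (1 − 0.21²) / 48900 × 1.27
    = 237 × 5.1 × 0.9559 / 48900 × 1.27
    = 0.03001 m

S_e ≈ 0.03 m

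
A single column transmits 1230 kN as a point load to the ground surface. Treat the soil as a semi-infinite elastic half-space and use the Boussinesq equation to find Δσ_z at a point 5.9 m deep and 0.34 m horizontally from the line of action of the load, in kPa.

Δσ_z ≈ 16.7 kPa

Boussinesq vertical stress below a point load on an elastic half-space:
Δσ_z = 3P/(2πz²) · [1 + (r/z)²]^(−5/2)
r/z = 0.34/5.9 = 0.057627; [1+(r/z)²]^(−5/2) = 0.99175.
Δσ_z = 3×1230/(2π×5.9²) × 0.99175 = 16.871 × 0.99175 = 16.73 kPa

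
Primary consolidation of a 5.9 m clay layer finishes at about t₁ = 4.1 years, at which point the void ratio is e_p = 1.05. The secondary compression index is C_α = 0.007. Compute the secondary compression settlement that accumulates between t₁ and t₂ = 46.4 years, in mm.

S_s ≈ 21.2 mm

Secondary compression: S_s = C_α·H/(1+e_p)·log₁₀(t₂/t₁)
S_s = 0.007×5.9/(1+1.05)×log₁₀(46.4/4.1)
    = 0.02015 × 1.054 = 0.02123 m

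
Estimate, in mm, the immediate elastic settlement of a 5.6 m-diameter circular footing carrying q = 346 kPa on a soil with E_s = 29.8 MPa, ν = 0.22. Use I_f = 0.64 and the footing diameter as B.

S_e ≈ 39.6 mm

Immediate (elastic) settlement: S_e = q·B·(1−ν²)/E_s · I_f.
E_s = 29.8 MPa = 29800 kPa.
S_e = 346 × 5.6 × (1 − 0.22²) / 29800 × 0.64
    = 346 × 5.6 × 0.9516 / 29800 × 0.64
    = 0.0396 m = 39.6 mm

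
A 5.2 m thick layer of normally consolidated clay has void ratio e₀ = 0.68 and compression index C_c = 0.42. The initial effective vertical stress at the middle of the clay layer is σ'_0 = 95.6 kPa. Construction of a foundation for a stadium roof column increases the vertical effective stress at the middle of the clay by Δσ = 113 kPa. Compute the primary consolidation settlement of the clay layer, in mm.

S_c ≈ 441 mm

Final effective stress: σ'_f = σ'_0 + Δσ = 95.6 + 113 = 208.6 kPa.
Normally consolidated clay, so the full stress increment lies on the virgin compression line:
S_c = C_c·H/(1+e₀)·log₁₀(σ'_f/σ'_0) = 0.42×5.2/(1+0.68)×log₁₀(208.6/95.6)
    = 1.3 × 0.33886 = 0.4405 m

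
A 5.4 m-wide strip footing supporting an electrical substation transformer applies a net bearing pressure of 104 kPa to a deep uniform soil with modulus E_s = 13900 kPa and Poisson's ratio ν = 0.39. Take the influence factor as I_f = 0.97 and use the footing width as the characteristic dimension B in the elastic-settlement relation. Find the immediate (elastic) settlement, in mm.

Immediate (elastic) settlement: S_e = q·B·(1−ν²)/E_s · I_f.
S_e = 104 × 5.4 × (1 − 0.39²) / 13900 × 0.97
    = 104 × 5.4 × 0.8479 / 13900 × 0.97
    = 0.03323 m = 33.23 mm

S_e ≈ 33.2 mm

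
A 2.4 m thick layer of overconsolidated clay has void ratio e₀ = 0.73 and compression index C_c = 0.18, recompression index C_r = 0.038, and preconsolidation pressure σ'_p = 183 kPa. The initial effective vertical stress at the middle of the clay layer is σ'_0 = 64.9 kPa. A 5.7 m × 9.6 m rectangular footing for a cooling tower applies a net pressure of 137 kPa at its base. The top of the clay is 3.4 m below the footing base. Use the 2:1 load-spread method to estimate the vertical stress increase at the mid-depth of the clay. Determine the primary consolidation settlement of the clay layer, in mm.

Mid-depth of clay below the footing base: z = 3.4 + 2.4/2 = 4.6 m.
Stress increase at mid-clay by the 2:1 spreading method:
Δσ = qBL/((B+z)(L+z)) = 137×5.7×9.6/((5.7+4.6)(9.6+4.6)) = 51.256 kPa
Final effective stress: σ'_f = 64.9 + 51.256 = 116.16 kPa.
σ'_f = 116.16 ≤ σ'_p = 183 kPa, so the clay remains overconsolidated and only the recompression index applies:
S_c = C_r·H/(1+e₀)·log₁₀(σ'_f/σ'_0) = 0.038×2.4/1.73×log₁₀(116.16/64.9)
    = 0.052717 × 0.25281 = 0.01333 m

S_c ≈ 13.3 mm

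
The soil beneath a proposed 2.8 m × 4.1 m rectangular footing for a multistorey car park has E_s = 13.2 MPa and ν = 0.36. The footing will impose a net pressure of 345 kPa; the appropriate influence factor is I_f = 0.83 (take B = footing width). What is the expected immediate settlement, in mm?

S_e ≈ 52.9 mm

Immediate (elastic) settlement: S_e = q·B·(1−ν²)/E_s · I_f.
E_s = 13.2 MPa = 13200 kPa.
S_e = 345 × 2.8 × (1 − 0.36²) / 13200 × 0.83
    = 345 × 2.8 × 0.8704 / 13200 × 0.83
    = 0.05287 m = 52.87 mm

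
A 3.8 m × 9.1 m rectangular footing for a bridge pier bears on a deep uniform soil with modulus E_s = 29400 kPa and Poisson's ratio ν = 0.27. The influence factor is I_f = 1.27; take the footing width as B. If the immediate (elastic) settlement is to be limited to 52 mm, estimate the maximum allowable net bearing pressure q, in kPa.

q ≈ 342 kPa

S_e = q·B·(1−ν²)/E_s · I_f  ⇒  q = S_e·E_s / (B·(1−ν²)·I_f).
q = 0.052 × 29400 / (3.8 × 0.9271 × 1.27) = 341.7 kPa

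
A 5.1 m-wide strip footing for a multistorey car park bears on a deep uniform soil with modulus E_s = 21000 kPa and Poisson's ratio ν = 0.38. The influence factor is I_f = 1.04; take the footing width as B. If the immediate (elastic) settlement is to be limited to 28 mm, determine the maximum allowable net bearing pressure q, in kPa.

S_e = q·B·(1−ν²)/E_s · I_f  ⇒  q = S_e·E_s / (B·(1−ν²)·I_f).
q = 0.028 × 21000 / (5.1 × 0.8556 × 1.04) = 129.6 kPa

q ≈ 130 kPa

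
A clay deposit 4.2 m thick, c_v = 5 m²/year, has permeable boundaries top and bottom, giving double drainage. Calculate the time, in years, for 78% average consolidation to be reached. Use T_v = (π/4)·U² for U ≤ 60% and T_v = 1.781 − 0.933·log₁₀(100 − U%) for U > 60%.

Drainage path length: H_d = H/2 = 2.1 m (double drainage).
U > 60%: T_v = 1.781 − 0.933·log₁₀(100 − 78) = 0.52852.
t = T_v·H_d²/c_v = 0.52852×2.1²/5 = 0.4662 years.

t ≈ 0.466 years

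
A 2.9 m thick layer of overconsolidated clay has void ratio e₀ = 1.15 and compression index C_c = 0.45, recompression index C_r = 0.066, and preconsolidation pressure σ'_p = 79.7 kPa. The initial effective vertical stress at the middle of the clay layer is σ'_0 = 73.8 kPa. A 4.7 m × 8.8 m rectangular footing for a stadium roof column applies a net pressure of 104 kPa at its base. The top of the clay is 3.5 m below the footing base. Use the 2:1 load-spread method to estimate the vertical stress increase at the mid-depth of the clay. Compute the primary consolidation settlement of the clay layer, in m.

S_c ≈ 0.0787 m

Mid-depth of clay below the footing base: z = 3.5 + 2.9/2 = 4.95 m.
Stress increase at mid-clay by the 2:1 spreading method:
Δσ = qBL/((B+z)(L+z)) = 104×4.7×8.8/((4.7+4.95)(8.8+4.95)) = 32.418 kPa
Final effective stress: σ'_f = 73.8 + 32.418 = 106.22 kPa.
σ'_f = 106.22 > σ'_p = 79.7 kPa, so the stress path crosses the preconsolidation pressure — recompression up to σ'_p, then virgin compression beyond:
S_c = H/(1+e₀)·[C_r·log₁₀(σ'_p/σ'_0) + C_c·log₁₀(σ'_f/σ'_p)]
    = 2.9/2.15 × [0.066×log₁₀(79.7/73.8) + 0.45×log₁₀(106.22/79.7)]
    = 1.3488 × [0.0022045 + 0.056137] = 0.07869 m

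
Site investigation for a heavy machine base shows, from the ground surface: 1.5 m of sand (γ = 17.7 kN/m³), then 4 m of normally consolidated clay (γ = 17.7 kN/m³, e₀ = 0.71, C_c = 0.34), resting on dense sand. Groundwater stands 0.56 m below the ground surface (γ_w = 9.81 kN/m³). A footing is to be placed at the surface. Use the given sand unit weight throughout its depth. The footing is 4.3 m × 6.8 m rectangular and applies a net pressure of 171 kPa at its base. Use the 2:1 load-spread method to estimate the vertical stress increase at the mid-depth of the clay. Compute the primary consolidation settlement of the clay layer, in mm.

S_c ≈ 365 mm

Mid-depth of clay below the ground surface: z = 1.5 + 4/2 = 3.5 m.
Total vertical stress at mid-clay: σ_v = 17.7×1.5 + 17.7×2 = 61.95 kPa.
Pore pressure: u = 9.81×(3.5 − 0.56) = 28.841 kPa.
Initial effective stress: σ'_0 = σ_v − u = 61.95 − 28.841 = 33.109 kPa.
Stress increase at mid-clay by the 2:1 spreading method:
Δσ = qBL/((B+z)(L+z)) = 171×4.3×6.8/((4.3+3.5)(6.8+3.5)) = 62.236 kPa
Final effective stress: σ'_f = σ'_0 + Δσ = 33.109 + 62.236 = 95.345 kPa.
Normally consolidated clay, so the full stress increment lies on the virgin compression line:
S_c = C_c·H/(1+e₀)·log₁₀(σ'_f/σ'_0) = 0.34×4/(1+0.71)×log₁₀(95.345/33.109)
    = 0.79532 × 0.45935 = 0.3653 m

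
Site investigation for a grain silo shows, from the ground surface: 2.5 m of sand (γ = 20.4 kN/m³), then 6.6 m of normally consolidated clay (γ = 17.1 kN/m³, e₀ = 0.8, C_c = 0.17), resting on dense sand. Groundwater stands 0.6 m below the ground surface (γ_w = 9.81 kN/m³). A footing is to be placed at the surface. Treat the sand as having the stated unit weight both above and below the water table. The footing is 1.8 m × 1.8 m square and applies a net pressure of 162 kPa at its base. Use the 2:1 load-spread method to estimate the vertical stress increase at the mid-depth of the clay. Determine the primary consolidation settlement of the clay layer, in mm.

S_c ≈ 40.4 mm

Mid-depth of clay below the ground surface: z = 2.5 + 6.6/2 = 5.8 m.
Total vertical stress at mid-clay: σ_v = 20.4×2.5 + 17.1×3.3 = 107.43 kPa.
Pore pressure: u = 9.81×(5.8 − 0.6) = 51.012 kPa.
Initial effective stress: σ'_0 = σ_v − u = 107.43 − 51.012 = 56.418 kPa.
Stress increase at mid-clay by the 2:1 spreading method:
Δσ = qBL/((B+z)(L+z)) = 162×1.8×1.8/((1.8+5.8)(1.8+5.8)) = 9.0873 kPa
Final effective stress: σ'_f = σ'_0 + Δσ = 56.418 + 9.0873 = 65.505 kPa.
Normally consolidated clay, so the full stress increment lies on the virgin compression line:
S_c = C_c·H/(1+e₀)·log₁₀(σ'_f/σ'_0) = 0.17×6.6/(1+0.8)×log₁₀(65.505/56.418)
    = 0.62333 × 0.064857 = 0.04043 m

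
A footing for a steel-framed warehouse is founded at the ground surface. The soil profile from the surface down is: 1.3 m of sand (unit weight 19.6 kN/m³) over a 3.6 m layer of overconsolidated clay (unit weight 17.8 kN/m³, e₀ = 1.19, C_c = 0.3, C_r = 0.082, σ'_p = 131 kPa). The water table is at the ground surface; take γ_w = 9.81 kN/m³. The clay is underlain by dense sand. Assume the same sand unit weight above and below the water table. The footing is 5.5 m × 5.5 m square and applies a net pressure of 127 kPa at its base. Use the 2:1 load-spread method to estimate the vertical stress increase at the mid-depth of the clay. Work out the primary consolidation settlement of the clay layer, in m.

Mid-depth of clay below the ground surface: z = 1.3 + 3.6/2 = 3.1 m.
Total vertical stress at mid-clay: σ_v = 19.6×1.3 + 17.8×1.8 = 57.52 kPa.
Pore pressure: u = 9.81×(3.1 − 0) = 30.411 kPa.
Initial effective stress: σ'_0 = σ_v − u = 57.52 − 30.411 = 27.109 kPa.
Stress increase at mid-clay by the 2:1 spreading method:
Δσ = qBL/((B+z)(L+z)) = 127×5.5×5.5/((5.5+3.1)(5.5+3.1)) = 51.944 kPa
Final effective stress: σ'_f = 27.109 + 51.944 = 79.053 kPa.
σ'_f = 79.053 ≤ σ'_p = 131 kPa, so the clay remains overconsolidated and only the recompression index applies:
S_c = C_r·H/(1+e₀)·log₁₀(σ'_f/σ'_0) = 0.082×3.6/2.19×log₁₀(79.053/27.109)
    = 0.13479 × 0.4648 = 0.06265 m

S_c ≈ 0.0627 m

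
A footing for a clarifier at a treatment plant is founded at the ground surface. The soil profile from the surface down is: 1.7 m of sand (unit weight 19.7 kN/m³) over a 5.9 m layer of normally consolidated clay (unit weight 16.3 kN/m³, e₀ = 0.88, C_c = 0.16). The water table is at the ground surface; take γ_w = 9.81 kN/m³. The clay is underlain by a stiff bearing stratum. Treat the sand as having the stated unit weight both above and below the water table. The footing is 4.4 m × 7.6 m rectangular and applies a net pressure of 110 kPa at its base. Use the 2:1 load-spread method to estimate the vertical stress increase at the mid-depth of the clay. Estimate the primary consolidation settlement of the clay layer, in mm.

Mid-depth of clay below the ground surface: z = 1.7 + 5.9/2 = 4.65 m.
Total vertical stress at mid-clay: σ_v = 19.7×1.7 + 16.3×2.95 = 81.575 kPa.
Pore pressure: u = 9.81×(4.65 − 0) = 45.617 kPa.
Initial effective stress: σ'_0 = σ_v − u = 81.575 − 45.617 = 35.958 kPa.
Stress increase at mid-clay by the 2:1 spreading method:
Δσ = qBL/((B+z)(L+z)) = 110×4.4×7.6/((4.4+4.65)(7.6+4.65)) = 33.18 kPa
Final effective stress: σ'_f = σ'_0 + Δσ = 35.958 + 33.18 = 69.138 kPa.
Normally consolidated clay, so the full stress increment lies on the virgin compression line:
S_c = C_c·H/(1+e₀)·log₁₀(σ'_f/σ'_0) = 0.16×5.9/(1+0.88)×log₁₀(69.138/35.958)
    = 0.50213 × 0.28392 = 0.1426 m

S_c ≈ 143 mm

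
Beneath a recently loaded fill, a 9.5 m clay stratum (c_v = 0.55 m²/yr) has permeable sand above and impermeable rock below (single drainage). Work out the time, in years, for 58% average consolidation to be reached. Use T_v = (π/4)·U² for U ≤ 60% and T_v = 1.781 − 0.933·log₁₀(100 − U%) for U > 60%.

t ≈ 43.4 years

Drainage path length: H_d = H = 9.5 m (single drainage).
U ≤ 60%: T_v = (π/4)·U² = (π/4)×0.58² = 0.26421.
t = T_v·H_d²/c_v = 0.26421×9.5²/0.55 = 43.35 years.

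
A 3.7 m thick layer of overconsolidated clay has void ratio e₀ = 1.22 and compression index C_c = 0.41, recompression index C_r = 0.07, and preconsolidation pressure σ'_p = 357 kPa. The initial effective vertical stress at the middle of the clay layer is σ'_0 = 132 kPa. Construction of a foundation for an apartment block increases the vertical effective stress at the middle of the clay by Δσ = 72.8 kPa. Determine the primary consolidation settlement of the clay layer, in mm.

Final effective stress: σ'_f = 132 + 72.8 = 204.8 kPa.
σ'_f = 204.8 ≤ σ'_p = 357 kPa, so the clay remains overconsolidated and only the recompression index applies:
S_c = C_r·H/(1+e₀)·log₁₀(σ'_f/σ'_0) = 0.07×3.7/2.22×log₁₀(204.8/132)
    = 0.11667 × 0.19076 = 0.02226 m

S_c ≈ 22.3 mm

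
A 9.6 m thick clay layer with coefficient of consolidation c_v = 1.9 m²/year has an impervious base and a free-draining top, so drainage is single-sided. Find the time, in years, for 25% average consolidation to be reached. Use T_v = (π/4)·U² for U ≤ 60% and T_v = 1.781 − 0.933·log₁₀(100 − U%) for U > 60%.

Drainage path length: H_d = H = 9.6 m (single drainage).
U ≤ 60%: T_v = (π/4)·U² = (π/4)×0.25² = 0.049087.
t = T_v·H_d²/c_v = 0.049087×9.6²/1.9 = 2.381 years.

t ≈ 2.38 years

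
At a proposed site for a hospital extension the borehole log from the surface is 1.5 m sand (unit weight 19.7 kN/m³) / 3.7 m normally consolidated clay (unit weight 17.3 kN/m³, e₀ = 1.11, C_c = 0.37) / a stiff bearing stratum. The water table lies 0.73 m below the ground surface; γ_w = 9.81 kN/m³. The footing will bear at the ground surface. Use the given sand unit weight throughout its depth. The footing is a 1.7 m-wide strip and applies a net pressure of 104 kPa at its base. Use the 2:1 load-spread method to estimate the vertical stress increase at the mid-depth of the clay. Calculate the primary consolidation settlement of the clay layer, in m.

Mid-depth of clay below the ground surface: z = 1.5 + 3.7/2 = 3.35 m.
Total vertical stress at mid-clay: σ_v = 19.7×1.5 + 17.3×1.85 = 61.555 kPa.
Pore pressure: u = 9.81×(3.35 − 0.73) = 25.702 kPa.
Initial effective stress: σ'_0 = σ_v − u = 61.555 − 25.702 = 35.853 kPa.
Stress increase at mid-clay by the 2:1 spreading method:
Δσ = qB/(B+z) = 104×1.7/(1.7+3.35) = 35.01 kPa
Final effective stress: σ'_f = σ'_0 + Δσ = 35.853 + 35.01 = 70.863 kPa.
Normally consolidated clay, so the full stress increment lies on the virgin compression line:
S_c = C_c·H/(1+e₀)·log₁₀(σ'_f/σ'_0) = 0.37×3.7/(1+1.11)×log₁₀(70.863/35.853)
    = 0.64882 × 0.29589 = 0.192 m

S_c ≈ 0.192 m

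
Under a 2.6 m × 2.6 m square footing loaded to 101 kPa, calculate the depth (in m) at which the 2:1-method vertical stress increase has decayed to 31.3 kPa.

z ≈ 2.07 m

2:1 spreading — at depth z the loaded area has grown by z in each plan dimension:
qB²/(B+z)² = Δσ_z ⇒ z = B(√(q/Δσ_z) − 1) = 2.6×(√(101/31.3) − 1) = 2.07 m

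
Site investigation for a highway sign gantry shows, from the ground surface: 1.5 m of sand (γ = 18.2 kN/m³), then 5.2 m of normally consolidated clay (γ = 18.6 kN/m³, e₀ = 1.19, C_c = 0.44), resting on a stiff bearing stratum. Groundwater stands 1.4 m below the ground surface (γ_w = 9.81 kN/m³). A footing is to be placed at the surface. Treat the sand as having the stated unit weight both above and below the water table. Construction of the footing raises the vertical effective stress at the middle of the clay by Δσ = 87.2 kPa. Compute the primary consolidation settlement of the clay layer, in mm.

Mid-depth of clay below the ground surface: z = 1.5 + 5.2/2 = 4.1 m.
Total vertical stress at mid-clay: σ_v = 18.2×1.5 + 18.6×2.6 = 75.66 kPa.
Pore pressure: u = 9.81×(4.1 − 1.4) = 26.487 kPa.
Initial effective stress: σ'_0 = σ_v − u = 75.66 − 26.487 = 49.173 kPa.
Final effective stress: σ'_f = σ'_0 + Δσ = 49.173 + 87.2 = 136.37 kPa.
Normally consolidated clay, so the full stress increment lies on the virgin compression line:
S_c = C_c·H/(1+e₀)·log₁₀(σ'_f/σ'_0) = 0.44×5.2/(1+1.19)×log₁₀(136.37/49.173)
    = 1.0447 × 0.44299 = 0.4628 m

S_c ≈ 463 mm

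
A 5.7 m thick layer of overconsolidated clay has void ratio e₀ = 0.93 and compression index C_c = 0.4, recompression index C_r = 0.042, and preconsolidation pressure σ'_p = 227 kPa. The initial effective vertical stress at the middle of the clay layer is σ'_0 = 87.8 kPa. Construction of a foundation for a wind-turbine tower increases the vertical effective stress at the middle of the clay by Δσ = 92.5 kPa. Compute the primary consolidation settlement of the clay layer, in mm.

S_c ≈ 38.8 mm

Final effective stress: σ'_f = 87.8 + 92.5 = 180.3 kPa.
σ'_f = 180.3 ≤ σ'_p = 227 kPa, so the clay remains overconsolidated and only the recompression index applies:
S_c = C_r·H/(1+e₀)·log₁₀(σ'_f/σ'_0) = 0.042×5.7/1.93×log₁₀(180.3/87.8)
    = 0.12404 × 0.3125 = 0.03876 m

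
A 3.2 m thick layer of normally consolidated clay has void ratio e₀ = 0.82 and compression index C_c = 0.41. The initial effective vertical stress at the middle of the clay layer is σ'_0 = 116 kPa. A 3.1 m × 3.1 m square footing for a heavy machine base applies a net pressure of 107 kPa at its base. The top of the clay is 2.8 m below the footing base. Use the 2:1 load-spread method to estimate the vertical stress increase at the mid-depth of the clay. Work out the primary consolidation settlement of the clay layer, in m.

Mid-depth of clay below the footing base: z = 2.8 + 3.2/2 = 4.4 m.
Stress increase at mid-clay by the 2:1 spreading method:
Δσ = qBL/((B+z)(L+z)) = 107×3.1×3.1/((3.1+4.4)(3.1+4.4)) = 18.28 kPa
Final effective stress: σ'_f = σ'_0 + Δσ = 116 + 18.28 = 134.28 kPa.
Normally consolidated clay, so the full stress increment lies on the virgin compression line:
S_c = C_c·H/(1+e₀)·log₁₀(σ'_f/σ'_0) = 0.41×3.2/(1+0.82)×log₁₀(134.28/116)
    = 0.72088 × 0.063553 = 0.04581 m

S_c ≈ 0.0458 m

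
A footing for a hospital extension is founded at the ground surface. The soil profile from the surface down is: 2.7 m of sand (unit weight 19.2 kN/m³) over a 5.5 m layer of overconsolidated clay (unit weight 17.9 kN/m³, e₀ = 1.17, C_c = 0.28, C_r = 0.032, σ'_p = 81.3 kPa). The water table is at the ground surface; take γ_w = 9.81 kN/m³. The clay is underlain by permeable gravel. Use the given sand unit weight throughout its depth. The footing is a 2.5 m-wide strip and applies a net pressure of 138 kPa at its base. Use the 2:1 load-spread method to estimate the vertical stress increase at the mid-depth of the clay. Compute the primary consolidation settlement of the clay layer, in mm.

Mid-depth of clay below the ground surface: z = 2.7 + 5.5/2 = 5.45 m.
Total vertical stress at mid-clay: σ_v = 19.2×2.7 + 17.9×2.75 = 101.06 kPa.
Pore pressure: u = 9.81×(5.45 − 0) = 53.465 kPa.
Initial effective stress: σ'_0 = σ_v − u = 101.06 − 53.465 = 47.595 kPa.
Stress increase at mid-clay by the 2:1 spreading method:
Δσ = qB/(B+z) = 138×2.5/(2.5+5.45) = 43.396 kPa
Final effective stress: σ'_f = 47.595 + 43.396 = 90.991 kPa.
σ'_f = 90.991 > σ'_p = 81.3 kPa, so the stress path crosses the preconsolidation pressure — recompression up to σ'_p, then virgin compression beyond:
S_c = H/(1+e₀)·[C_r·log₁₀(σ'_p/σ'_0) + C_c·log₁₀(σ'_f/σ'_p)]
    = 5.5/2.17 × [0.032×log₁₀(81.3/47.595) + 0.28×log₁₀(90.991/81.3)]
    = 2.5346 × [0.0074409 + 0.013694] = 0.05357 m

S_c ≈ 53.6 mm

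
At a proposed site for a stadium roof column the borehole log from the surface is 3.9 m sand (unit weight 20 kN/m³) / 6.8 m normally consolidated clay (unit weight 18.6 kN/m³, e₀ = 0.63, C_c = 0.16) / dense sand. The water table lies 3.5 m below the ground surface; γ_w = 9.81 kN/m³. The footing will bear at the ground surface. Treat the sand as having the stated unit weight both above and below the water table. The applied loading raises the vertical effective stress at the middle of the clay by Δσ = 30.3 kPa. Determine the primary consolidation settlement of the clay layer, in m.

S_c ≈ 0.0741 m

Mid-depth of clay below the ground surface: z = 3.9 + 6.8/2 = 7.3 m.
Total vertical stress at mid-clay: σ_v = 20×3.9 + 18.6×3.4 = 141.24 kPa.
Pore pressure: u = 9.81×(7.3 − 3.5) = 37.278 kPa.
Initial effective stress: σ'_0 = σ_v − u = 141.24 − 37.278 = 103.96 kPa.
Final effective stress: σ'_f = σ'_0 + Δσ = 103.96 + 30.3 = 134.26 kPa.
Normally consolidated clay, so the full stress increment lies on the virgin compression line:
S_c = C_c·H/(1+e₀)·log₁₀(σ'_f/σ'_0) = 0.16×6.8/(1+0.63)×log₁₀(134.26/103.96)
    = 0.66748 × 0.11108 = 0.07414 m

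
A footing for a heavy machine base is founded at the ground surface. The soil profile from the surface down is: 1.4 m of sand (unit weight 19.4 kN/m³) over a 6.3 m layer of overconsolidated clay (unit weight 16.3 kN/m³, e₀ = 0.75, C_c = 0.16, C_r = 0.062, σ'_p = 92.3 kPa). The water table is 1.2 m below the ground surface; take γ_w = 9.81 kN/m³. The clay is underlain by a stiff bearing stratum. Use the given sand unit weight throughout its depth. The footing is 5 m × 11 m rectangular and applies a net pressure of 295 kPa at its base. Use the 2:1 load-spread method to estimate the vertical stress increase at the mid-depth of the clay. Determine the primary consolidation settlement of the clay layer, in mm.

Mid-depth of clay below the ground surface: z = 1.4 + 6.3/2 = 4.55 m.
Total vertical stress at mid-clay: σ_v = 19.4×1.4 + 16.3×3.15 = 78.505 kPa.
Pore pressure: u = 9.81×(4.55 − 1.2) = 32.864 kPa.
Initial effective stress: σ'_0 = σ_v − u = 78.505 − 32.864 = 45.641 kPa.
Stress increase at mid-clay by the 2:1 spreading method:
Δσ = qBL/((B+z)(L+z)) = 295×5×11/((5+4.55)(11+4.55)) = 109.26 kPa
Final effective stress: σ'_f = 45.641 + 109.26 = 154.9 kPa.
σ'_f = 154.9 > σ'_p = 92.3 kPa, so the stress path crosses the preconsolidation pressure — recompression up to σ'_p, then virgin compression beyond:
S_c = H/(1+e₀)·[C_r·log₁₀(σ'_p/σ'_0) + C_c·log₁₀(σ'_f/σ'_p)]
    = 6.3/1.75 × [0.062×log₁₀(92.3/45.641) + 0.16×log₁₀(154.9/92.3)]
    = 3.6 × [0.018962 + 0.035976] = 0.1978 m

S_c ≈ 198 mm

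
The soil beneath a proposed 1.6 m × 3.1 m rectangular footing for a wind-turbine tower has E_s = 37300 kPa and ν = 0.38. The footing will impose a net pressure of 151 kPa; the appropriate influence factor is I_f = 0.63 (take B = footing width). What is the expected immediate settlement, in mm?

S_e ≈ 3.49 mm

Immediate (elastic) settlement: S_e = q·B·(1−ν²)/E_s · I_f.
S_e = 151 × 1.6 × (1 − 0.38²) / 37300 × 0.63
    = 151 × 1.6 × 0.8556 / 37300 × 0.63
    = 0.003491 m = 3.491 mm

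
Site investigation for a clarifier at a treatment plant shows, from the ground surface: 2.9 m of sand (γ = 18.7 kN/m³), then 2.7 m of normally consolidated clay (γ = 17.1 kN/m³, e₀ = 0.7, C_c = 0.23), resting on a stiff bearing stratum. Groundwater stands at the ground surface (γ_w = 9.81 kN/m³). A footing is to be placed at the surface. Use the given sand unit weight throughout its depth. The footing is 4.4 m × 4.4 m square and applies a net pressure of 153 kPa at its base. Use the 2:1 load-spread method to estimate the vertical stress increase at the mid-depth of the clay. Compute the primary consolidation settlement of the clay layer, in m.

Mid-depth of clay below the ground surface: z = 2.9 + 2.7/2 = 4.25 m.
Total vertical stress at mid-clay: σ_v = 18.7×2.9 + 17.1×1.35 = 77.315 kPa.
Pore pressure: u = 9.81×(4.25 − 0) = 41.693 kPa.
Initial effective stress: σ'_0 = σ_v − u = 77.315 − 41.693 = 35.622 kPa.
Stress increase at mid-clay by the 2:1 spreading method:
Δσ = qBL/((B+z)(L+z)) = 153×4.4×4.4/((4.4+4.25)(4.4+4.25)) = 39.588 kPa
Final effective stress: σ'_f = σ'_0 + Δσ = 35.622 + 39.588 = 75.21 kPa.
Normally consolidated clay, so the full stress increment lies on the virgin compression line:
S_c = C_c·H/(1+e₀)·log₁₀(σ'_f/σ'_0) = 0.23×2.7/(1+0.7)×log₁₀(75.21/35.622)
    = 0.36529 × 0.32456 = 0.1186 m

S_c ≈ 0.119 m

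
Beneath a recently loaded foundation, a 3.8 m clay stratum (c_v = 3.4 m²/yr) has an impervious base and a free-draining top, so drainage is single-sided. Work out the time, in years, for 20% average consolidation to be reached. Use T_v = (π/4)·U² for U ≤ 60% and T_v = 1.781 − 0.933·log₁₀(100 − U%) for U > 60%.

Drainage path length: H_d = H = 3.8 m (single drainage).
U ≤ 60%: T_v = (π/4)·U² = (π/4)×0.2² = 0.031416.
t = T_v·H_d²/c_v = 0.031416×3.8²/3.4 = 0.1334 years.

t ≈ 0.133 years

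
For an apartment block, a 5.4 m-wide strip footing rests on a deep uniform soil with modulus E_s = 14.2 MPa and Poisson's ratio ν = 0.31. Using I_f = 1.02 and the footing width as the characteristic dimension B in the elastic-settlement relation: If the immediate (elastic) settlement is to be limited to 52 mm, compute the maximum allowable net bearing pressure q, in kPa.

E_s = 14.2 MPa = 14200 kPa.
S_e = q·B·(1−ν²)/E_s · I_f  ⇒  q = S_e·E_s / (B·(1−ν²)·I_f).
q = 0.052 × 14200 / (5.4 × 0.9039 × 1.02) = 148.3 kPa

q ≈ 148 kPa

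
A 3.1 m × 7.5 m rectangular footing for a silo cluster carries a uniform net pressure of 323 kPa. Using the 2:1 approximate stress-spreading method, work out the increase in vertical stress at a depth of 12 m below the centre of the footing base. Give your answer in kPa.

Δσ_z ≈ 25.5 kPa

By the 2:1 method the load spreads at 1 horizontal : 2 vertical, so at depth z the loaded area has grown by z in each plan dimension:
Δσ = qBL/((B+z)(L+z)) = 323×3.1×7.5/((3.1+12)(7.5+12)) = 25.504 kPa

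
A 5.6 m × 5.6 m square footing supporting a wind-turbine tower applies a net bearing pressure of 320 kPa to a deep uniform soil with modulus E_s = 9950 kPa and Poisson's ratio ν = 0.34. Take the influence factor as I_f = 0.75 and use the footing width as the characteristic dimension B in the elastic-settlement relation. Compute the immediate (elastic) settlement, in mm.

S_e ≈ 119 mm

Immediate (elastic) settlement: S_e = q·B·(1−ν²)/E_s · I_f.
S_e = 320 × 5.6 × (1 − 0.34²) / 9950 × 0.75
    = 320 × 5.6 × 0.8844 / 9950 × 0.75
    = 0.1195 m = 119.5 mm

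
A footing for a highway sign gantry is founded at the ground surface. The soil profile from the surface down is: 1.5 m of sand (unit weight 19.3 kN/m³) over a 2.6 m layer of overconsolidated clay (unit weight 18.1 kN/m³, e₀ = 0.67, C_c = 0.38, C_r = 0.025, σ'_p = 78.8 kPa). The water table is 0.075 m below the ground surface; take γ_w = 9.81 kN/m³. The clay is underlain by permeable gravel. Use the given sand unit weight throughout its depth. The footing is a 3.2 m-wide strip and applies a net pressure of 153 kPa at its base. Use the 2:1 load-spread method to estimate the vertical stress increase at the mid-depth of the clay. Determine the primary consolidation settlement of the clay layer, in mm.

Mid-depth of clay below the ground surface: z = 1.5 + 2.6/2 = 2.8 m.
Total vertical stress at mid-clay: σ_v = 19.3×1.5 + 18.1×1.3 = 52.48 kPa.
Pore pressure: u = 9.81×(2.8 − 0.075) = 26.732 kPa.
Initial effective stress: σ'_0 = σ_v − u = 52.48 − 26.732 = 25.748 kPa.
Stress increase at mid-clay by the 2:1 spreading method:
Δσ = qB/(B+z) = 153×3.2/(3.2+2.8) = 81.6 kPa
Final effective stress: σ'_f = 25.748 + 81.6 = 107.35 kPa.
σ'_f = 107.35 > σ'_p = 78.8 kPa, so the stress path crosses the preconsolidation pressure — recompression up to σ'_p, then virgin compression beyond:
S_c = H/(1+e₀)·[C_r·log₁₀(σ'_p/σ'_0) + C_c·log₁₀(σ'_f/σ'_p)]
    = 2.6/1.67 × [0.025×log₁₀(78.8/25.748) + 0.38×log₁₀(107.35/78.8)]
    = 1.5569 × [0.012145 + 0.051025] = 0.09835 m

S_c ≈ 98.3 mm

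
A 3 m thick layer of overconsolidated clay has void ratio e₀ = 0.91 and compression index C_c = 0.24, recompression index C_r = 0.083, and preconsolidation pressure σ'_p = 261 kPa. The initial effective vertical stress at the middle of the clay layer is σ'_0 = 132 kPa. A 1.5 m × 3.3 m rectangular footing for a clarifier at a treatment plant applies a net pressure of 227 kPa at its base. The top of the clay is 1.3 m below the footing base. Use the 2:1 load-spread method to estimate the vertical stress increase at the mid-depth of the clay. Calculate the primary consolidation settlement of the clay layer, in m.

Mid-depth of clay below the footing base: z = 1.3 + 3/2 = 2.8 m.
Stress increase at mid-clay by the 2:1 spreading method:
Δσ = qBL/((B+z)(L+z)) = 227×1.5×3.3/((1.5+2.8)(3.3+2.8)) = 42.838 kPa
Final effective stress: σ'_f = 132 + 42.838 = 174.84 kPa.
σ'_f = 174.84 ≤ σ'_p = 261 kPa, so the clay remains overconsolidated and only the recompression index applies:
S_c = C_r·H/(1+e₀)·log₁₀(σ'_f/σ'_0) = 0.083×3/1.91×log₁₀(174.84/132)
    = 0.13037 × 0.12207 = 0.01591 m

S_c ≈ 0.0159 m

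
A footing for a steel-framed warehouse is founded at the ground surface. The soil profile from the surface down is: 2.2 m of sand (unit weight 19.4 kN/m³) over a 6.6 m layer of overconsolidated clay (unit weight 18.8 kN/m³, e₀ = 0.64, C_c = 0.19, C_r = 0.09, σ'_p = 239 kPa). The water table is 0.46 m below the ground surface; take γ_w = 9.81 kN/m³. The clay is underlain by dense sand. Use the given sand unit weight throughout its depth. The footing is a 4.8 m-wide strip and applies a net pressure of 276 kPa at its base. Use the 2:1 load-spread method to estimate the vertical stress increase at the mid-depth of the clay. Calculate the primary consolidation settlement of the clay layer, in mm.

S_c ≈ 189 mm

Mid-depth of clay below the ground surface: z = 2.2 + 6.6/2 = 5.5 m.
Total vertical stress at mid-clay: σ_v = 19.4×2.2 + 18.8×3.3 = 104.72 kPa.
Pore pressure: u = 9.81×(5.5 − 0.46) = 49.442 kPa.
Initial effective stress: σ'_0 = σ_v − u = 104.72 − 49.442 = 55.278 kPa.
Stress increase at mid-clay by the 2:1 spreading method:
Δσ = qB/(B+z) = 276×4.8/(4.8+5.5) = 128.62 kPa
Final effective stress: σ'_f = 55.278 + 128.62 = 183.9 kPa.
σ'_f = 183.9 ≤ σ'_p = 239 kPa, so the clay remains overconsolidated and only the recompression index applies:
S_c = C_r·H/(1+e₀)·log₁₀(σ'_f/σ'_0) = 0.09×6.6/1.64×log₁₀(183.9/55.278)
    = 0.3622 × 0.52203 = 0.1891 m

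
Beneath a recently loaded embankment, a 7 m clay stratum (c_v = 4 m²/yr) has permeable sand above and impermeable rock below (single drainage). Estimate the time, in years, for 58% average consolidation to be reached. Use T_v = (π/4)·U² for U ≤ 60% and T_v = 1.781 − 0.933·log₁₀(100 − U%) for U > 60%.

Drainage path length: H_d = H = 7 m (single drainage).
U ≤ 60%: T_v = (π/4)·U² = (π/4)×0.58² = 0.26421.
t = T_v·H_d²/c_v = 0.26421×7²/4 = 3.237 years.

t ≈ 3.24 years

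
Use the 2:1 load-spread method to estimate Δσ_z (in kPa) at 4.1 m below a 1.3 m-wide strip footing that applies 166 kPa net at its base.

By the 2:1 method the load spreads at 1 horizontal : 2 vertical, so at depth z the loaded area has grown by z in each plan dimension:
Δσ = qB/(B+z) = 166×1.3/(1.3+4.1) = 39.963 kPa

Δσ_z ≈ 40 kPa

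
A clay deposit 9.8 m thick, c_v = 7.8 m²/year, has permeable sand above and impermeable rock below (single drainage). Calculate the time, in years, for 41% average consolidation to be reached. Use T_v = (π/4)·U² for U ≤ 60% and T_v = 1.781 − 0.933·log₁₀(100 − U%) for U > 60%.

t ≈ 1.63 years

Drainage path length: H_d = H = 9.8 m (single drainage).
U ≤ 60%: T_v = (π/4)·U² = (π/4)×0.41² = 0.13203.
t = T_v·H_d²/c_v = 0.13203×9.8²/7.8 = 1.626 years.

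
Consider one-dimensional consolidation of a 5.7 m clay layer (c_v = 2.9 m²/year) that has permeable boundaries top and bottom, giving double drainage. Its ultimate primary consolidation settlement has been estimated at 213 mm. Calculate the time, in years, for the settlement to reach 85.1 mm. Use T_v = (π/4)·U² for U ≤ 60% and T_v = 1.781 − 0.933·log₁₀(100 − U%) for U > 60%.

t ≈ 0.351 years

Drainage path length: H_d = H/2 = 2.85 m (double drainage).
U = S(t)/S_ult = 85.1/213 = 0.3995.
U ≤ 60%: T_v = (π/4)·U² = (π/4)×0.39953² = 0.12537.
t = T_v·H_d²/c_v = 0.12537×2.85²/2.9 = 0.3511 years.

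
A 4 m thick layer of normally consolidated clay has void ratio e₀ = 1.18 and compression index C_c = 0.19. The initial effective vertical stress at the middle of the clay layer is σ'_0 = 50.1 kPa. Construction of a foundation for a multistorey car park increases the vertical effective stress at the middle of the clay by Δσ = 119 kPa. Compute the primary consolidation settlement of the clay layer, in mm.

Final effective stress: σ'_f = σ'_0 + Δσ = 50.1 + 119 = 169.1 kPa.
Normally consolidated clay, so the full stress increment lies on the virgin compression line:
S_c = C_c·H/(1+e₀)·log₁₀(σ'_f/σ'_0) = 0.19×4/(1+1.18)×log₁₀(169.1/50.1)
    = 0.34862 × 0.52831 = 0.1842 m

S_c ≈ 184 mm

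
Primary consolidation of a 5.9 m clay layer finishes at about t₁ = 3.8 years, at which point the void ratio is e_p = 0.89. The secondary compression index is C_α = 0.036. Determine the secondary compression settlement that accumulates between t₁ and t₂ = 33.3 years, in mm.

Secondary compression: S_s = C_α·H/(1+e_p)·log₁₀(t₂/t₁)
S_s = 0.036×5.9/(1+0.89)×log₁₀(33.3/3.8)
    = 0.1124 × 0.9427 = 0.1059 m

S_s ≈ 106 mm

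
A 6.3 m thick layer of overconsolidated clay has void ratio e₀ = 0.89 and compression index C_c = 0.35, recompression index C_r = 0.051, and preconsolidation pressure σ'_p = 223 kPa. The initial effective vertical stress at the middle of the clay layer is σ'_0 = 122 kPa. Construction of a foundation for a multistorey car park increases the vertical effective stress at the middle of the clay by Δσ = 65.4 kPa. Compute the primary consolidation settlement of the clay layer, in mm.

S_c ≈ 31.7 mm

Final effective stress: σ'_f = 122 + 65.4 = 187.4 kPa.
σ'_f = 187.4 ≤ σ'_p = 223 kPa, so the clay remains overconsolidated and only the recompression index applies:
S_c = C_r·H/(1+e₀)·log₁₀(σ'_f/σ'_0) = 0.051×6.3/1.89×log₁₀(187.4/122)
    = 0.17 × 0.18641 = 0.03169 m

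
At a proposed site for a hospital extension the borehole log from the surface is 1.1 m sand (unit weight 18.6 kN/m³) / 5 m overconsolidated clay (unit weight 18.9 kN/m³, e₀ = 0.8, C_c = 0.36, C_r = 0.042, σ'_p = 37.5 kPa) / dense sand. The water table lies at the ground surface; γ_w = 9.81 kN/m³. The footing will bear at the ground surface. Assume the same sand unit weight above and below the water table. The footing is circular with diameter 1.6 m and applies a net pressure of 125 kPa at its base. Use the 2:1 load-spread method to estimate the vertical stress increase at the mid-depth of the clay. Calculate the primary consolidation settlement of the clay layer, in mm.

S_c ≈ 79.1 mm

Mid-depth of clay below the ground surface: z = 1.1 + 5/2 = 3.6 m.
Total vertical stress at mid-clay: σ_v = 18.6×1.1 + 18.9×2.5 = 67.71 kPa.
Pore pressure: u = 9.81×(3.6 − 0) = 35.316 kPa.
Initial effective stress: σ'_0 = σ_v − u = 67.71 − 35.316 = 32.394 kPa.
Stress increase at mid-clay by the 2:1 spreading method:
Δσ ≈ qD²/(D+z)² = 125×1.6²/(1.6+3.6)² = 11.834 kPa
Final effective stress: σ'_f = 32.394 + 11.834 = 44.228 kPa.
σ'_f = 44.228 > σ'_p = 37.5 kPa, so the stress path crosses the preconsolidation pressure — recompression up to σ'_p, then virgin compression beyond:
S_c = H/(1+e₀)·[C_r·log₁₀(σ'_p/σ'_0) + C_c·log₁₀(σ'_f/σ'_p)]
    = 5/1.8 × [0.042×log₁₀(37.5/32.394) + 0.36×log₁₀(44.228/37.5)]
    = 2.7778 × [0.0026698 + 0.0258] = 0.07908 m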